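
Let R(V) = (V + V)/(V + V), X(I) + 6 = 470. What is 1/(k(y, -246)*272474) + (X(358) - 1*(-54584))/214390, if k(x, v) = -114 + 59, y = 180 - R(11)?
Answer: 7499572427/29207850430 ≈ 0.25677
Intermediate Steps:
X(I) = 464 (X(I) = -6 + 470 = 464)
R(V) = 1 (R(V) = (2*V)/((2*V)) = (2*V)*(1/(2*V)) = 1)
y = 179 (y = 180 - 1*1 = 180 - 1 = 179)
k(x, v) = -55
1/(k(y, -246)*272474) + (X(358) - 1*(-54584))/214390 = 1/(-55*272474) + (464 - 1*(-54584))/214390 = -1/55*1/272474 + (464 + 54584)*(1/214390) = -1/14986070 + 55048*(1/214390) = -1/14986070 + 27524/107195 = 7499572427/29207850430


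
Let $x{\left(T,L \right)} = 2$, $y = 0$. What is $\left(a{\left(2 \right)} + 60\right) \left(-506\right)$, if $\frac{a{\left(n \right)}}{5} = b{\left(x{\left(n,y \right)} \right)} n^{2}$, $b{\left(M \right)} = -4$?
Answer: $10120$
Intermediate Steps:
$a{\left(n \right)} = - 20 n^{2}$ ($a{\left(n \right)} = 5 \left(- 4 n^{2}\right) = - 20 n^{2}$)
$\left(a{\left(2 \right)} + 60\right) \left(-506\right) = \left(- 20 \cdot 2^{2} + 60\right) \left(-506\right) = \left(\left(-20\right) 4 + 60\right) \left(-506\right) = \left(-80 + 60\right) \left(-506\right) = \left(-20\right) \left(-506\right) = 10120$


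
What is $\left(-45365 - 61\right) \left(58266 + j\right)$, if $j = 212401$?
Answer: $-12295319142$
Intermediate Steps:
$\left(-45365 - 61\right) \left(58266 + j\right) = \left(-45365 - 61\right) \left(58266 + 212401\right) = \left(-45426\right) 270667 = -12295319142$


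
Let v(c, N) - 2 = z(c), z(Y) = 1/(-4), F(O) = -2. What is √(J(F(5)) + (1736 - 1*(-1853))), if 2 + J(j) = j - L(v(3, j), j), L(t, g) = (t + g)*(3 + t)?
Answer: 7*√1171/4 ≈ 59.885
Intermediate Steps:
z(Y) = -¼
v(c, N) = 7/4 (v(c, N) = 2 - ¼ = 7/4)
L(t, g) = (3 + t)*(g + t) (L(t, g) = (g + t)*(3 + t) = (3 + t)*(g + t))
J(j) = -165/16 - 15*j/4 (J(j) = -2 + (j - ((7/4)² + 3*j + 3*(7/4) + j*(7/4))) = -2 + (j - (49/16 + 3*j + 21/4 + 7*j/4)) = -2 + (j - (133/16 + 19*j/4)) = -2 + (j + (-133/16 - 19*j/4)) = -2 + (-133/16 - 15*j/4) = -165/16 - 15*j/4)
√(J(F(5)) + (1736 - 1*(-1853))) = √((-165/16 - 15/4*(-2)) + (1736 - 1*(-1853))) = √((-165/16 + 15/2) + (1736 + 1853)) = √(-45/16 + 3589) = √(57379/16) = 7*√1171/4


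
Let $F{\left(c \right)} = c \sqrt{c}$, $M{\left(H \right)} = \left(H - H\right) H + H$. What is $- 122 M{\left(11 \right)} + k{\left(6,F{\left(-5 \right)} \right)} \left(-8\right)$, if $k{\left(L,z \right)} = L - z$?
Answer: $-1390 - 40 i \sqrt{5} \approx -1390.0 - 89.443 i$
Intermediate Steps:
$M{\left(H \right)} = H$ ($M{\left(H \right)} = 0 H + H = 0 + H = H$)
$F{\left(c \right)} = c^{\frac{3}{2}}$
$- 122 M{\left(11 \right)} + k{\left(6,F{\left(-5 \right)} \right)} \left(-8\right) = \left(-122\right) 11 + \left(6 - \left(-5\right)^{\frac{3}{2}}\right) \left(-8\right) = -1342 + \left(6 - - 5 i \sqrt{5}\right) \left(-8\right) = -1342 + \left(6 + 5 i \sqrt{5}\right) \left(-8\right) = -1342 - \left(48 + 40 i \sqrt{5}\right) = -1390 - 40 i \sqrt{5}$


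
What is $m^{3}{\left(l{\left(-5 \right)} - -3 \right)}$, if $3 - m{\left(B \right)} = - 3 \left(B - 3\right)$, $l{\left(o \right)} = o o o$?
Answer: $-51478848$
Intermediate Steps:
$l{\left(o \right)} = o^{3}$ ($l{\left(o \right)} = o^{2} o = o^{3}$)
$m{\left(B \right)} = -6 + 3 B$ ($m{\left(B \right)} = 3 - - 3 \left(B - 3\right) = 3 - - 3 \left(-3 + B\right) = 3 - \left(9 - 3 B\right) = 3 + \left(-9 + 3 B\right) = -6 + 3 B$)
$m^{3}{\left(l{\left(-5 \right)} - -3 \right)} = \left(-6 + 3 \left(\left(-5\right)^{3} - -3\right)\right)^{3} = \left(-6 + 3 \left(-125 + 3\right)\right)^{3} = \left(-6 + 3 \left(-122\right)\right)^{3} = \left(-6 - 366\right)^{3} = \left(-372\right)^{3} = -51478848$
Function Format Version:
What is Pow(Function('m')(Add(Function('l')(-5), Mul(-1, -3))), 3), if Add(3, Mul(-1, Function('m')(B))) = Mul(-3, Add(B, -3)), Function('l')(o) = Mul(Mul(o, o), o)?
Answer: -51478848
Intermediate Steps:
Function('l')(o) = Pow(o, 3) (Function('l')(o) = Mul(Pow(o, 2), o) = Pow(o, 3))
Function('m')(B) = Add(-6, Mul(3, B)) (Function('m')(B) = Add(3, Mul(-1, Mul(-3, Add(B, -3)))) = Add(3, Mul(-1, Mul(-3, Add(-3, B)))) = Add(3, Mul(-1, Add(9, Mul(-3, B)))) = Add(3, Add(-9, Mul(3, B))) = Add(-6, Mul(3, B)))
Pow(Function('m')(Add(Function('l')(-5), Mul(-1, -3))), 3) = Pow(Add(-6, Mul(3, Add(Pow(-5, 3), Mul(-1, -3)))), 3) = Pow(Add(-6, Mul(3, Add(-125, 3))), 3) = Pow(Add(-6, Mul(3, -122)), 3) = Pow(Add(-6, -366), 3) = Pow(-372, 3) = -51478848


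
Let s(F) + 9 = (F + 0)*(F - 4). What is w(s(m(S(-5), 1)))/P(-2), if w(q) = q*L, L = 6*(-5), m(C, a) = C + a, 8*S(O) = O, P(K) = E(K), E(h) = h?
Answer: -9945/64 ≈ -155.39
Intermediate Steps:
P(K) = K
S(O) = O/8
L = -30
s(F) = -9 + F*(-4 + F) (s(F) = -9 + (F + 0)*(F - 4) = -9 + F*(-4 + F))
w(q) = -30*q (w(q) = q*(-30) = -30*q)
w(s(m(S(-5), 1)))/P(-2) = -30*(-9 + ((⅛)*(-5) + 1)² - 4*((⅛)*(-5) + 1))/(-2) = -30*(-9 + (-5/8 + 1)² - 4*(-5/8 + 1))*(-½) = -30*(-9 + (3/8)² - 4*3/8)*(-½) = -30*(-9 + 9/64 - 3/2)*(-½) = -30*(-663/64)*(-½) = (9945/32)*(-½) = -9945/64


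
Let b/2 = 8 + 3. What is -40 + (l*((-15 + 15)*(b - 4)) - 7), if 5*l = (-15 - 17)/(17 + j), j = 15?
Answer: -47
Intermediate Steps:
b = 22 (b = 2*(8 + 3) = 2*11 = 22)
l = -1/5 (l = ((-15 - 17)/(17 + 15))/5 = (-32/32)/5 = (-32*1/32)/5 = (1/5)*(-1) = -1/5 ≈ -0.20000)
-40 + (l*((-15 + 15)*(b - 4)) - 7) = -40 + (-(-15 + 15)*(22 - 4)/5 - 7) = -40 + (-0*18 - 7) = -40 + (-1/5*0 - 7) = -40 + (0 - 7) = -40 - 7 = -47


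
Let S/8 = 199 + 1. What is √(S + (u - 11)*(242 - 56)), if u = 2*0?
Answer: I*√446 ≈ 21.119*I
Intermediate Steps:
u = 0
S = 1600 (S = 8*(199 + 1) = 8*200 = 1600)
√(S + (u - 11)*(242 - 56)) = √(1600 + (0 - 11)*(242 - 56)) = √(1600 - 11*186) = √(1600 - 2046) = √(-446) = I*√446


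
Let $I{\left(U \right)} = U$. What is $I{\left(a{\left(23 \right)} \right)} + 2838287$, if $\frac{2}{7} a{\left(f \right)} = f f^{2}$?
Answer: $\frac{5761743}{2} \approx 2.8809 \cdot 10^{6}$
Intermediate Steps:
$a{\left(f \right)} = \frac{7 f^{3}}{2}$ ($a{\left(f \right)} = \frac{7 f f^{2}}{2} = \frac{7 f^{3}}{2}$)
$I{\left(a{\left(23 \right)} \right)} + 2838287 = \frac{7 \cdot 23^{3}}{2} + 2838287 = \frac{7}{2} \cdot 12167 + 2838287 = \frac{85169}{2} + 2838287 = \frac{5761743}{2}$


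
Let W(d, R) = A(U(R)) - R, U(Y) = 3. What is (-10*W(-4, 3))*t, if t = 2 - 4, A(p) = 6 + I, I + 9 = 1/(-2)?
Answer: -130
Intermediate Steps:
I = -19/2 (I = -9 + 1/(-2) = -9 - ½ = -19/2 ≈ -9.5000)
A(p) = -7/2 (A(p) = 6 - 19/2 = -7/2)
W(d, R) = -7/2 - R
t = -2
(-10*W(-4, 3))*t = -10*(-7/2 - 1*3)*(-2) = -10*(-7/2 - 3)*(-2) = -10*(-13/2)*(-2) = 65*(-2) = -130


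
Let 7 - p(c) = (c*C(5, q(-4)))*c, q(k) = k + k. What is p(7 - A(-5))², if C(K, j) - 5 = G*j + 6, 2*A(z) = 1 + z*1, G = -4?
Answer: 12082576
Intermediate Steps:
A(z) = ½ + z/2 (A(z) = (1 + z*1)/2 = (1 + z)/2 = ½ + z/2)
q(k) = 2*k
C(K, j) = 11 - 4*j (C(K, j) = 5 + (-4*j + 6) = 5 + (6 - 4*j) = 11 - 4*j)
p(c) = 7 - 43*c² (p(c) = 7 - c*(11 - 8*(-4))*c = 7 - c*(11 - 4*(-8))*c = 7 - c*(11 + 32)*c = 7 - c*43*c = 7 - 43*c*c = 7 - 43*c²)
p(7 - A(-5))² = (7 - 43*(7 - (½ + (½)*(-5)))²)² = (7 - 43*(7 - (½ - 5/2))²)² = (7 - 43*(7 - 1*(-2))²)² = (7 - 43*(7 + 2)²)² = (7 - 43*9²)² = (7 - 43*81)² = (7 - 3483)² = (-3476)² = 12082576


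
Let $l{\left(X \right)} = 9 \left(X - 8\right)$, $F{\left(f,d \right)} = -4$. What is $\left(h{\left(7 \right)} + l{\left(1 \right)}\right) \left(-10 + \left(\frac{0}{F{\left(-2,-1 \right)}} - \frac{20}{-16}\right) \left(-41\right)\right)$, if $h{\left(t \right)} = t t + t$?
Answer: $\frac{1715}{4} \approx 428.75$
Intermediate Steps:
$h{\left(t \right)} = t + t^{2}$ ($h{\left(t \right)} = t^{2} + t = t + t^{2}$)
$l{\left(X \right)} = -72 + 9 X$ ($l{\left(X \right)} = 9 \left(-8 + X\right) = -72 + 9 X$)
$\left(h{\left(7 \right)} + l{\left(1 \right)}\right) \left(-10 + \left(\frac{0}{F{\left(-2,-1 \right)}} - \frac{20}{-16}\right) \left(-41\right)\right) = \left(7 \left(1 + 7\right) + \left(-72 + 9 \cdot 1\right)\right) \left(-10 + \left(\frac{0}{-4} - \frac{20}{-16}\right) \left(-41\right)\right) = \left(7 \cdot 8 + \left(-72 + 9\right)\right) \left(-10 + \left(0 \left(- \frac{1}{4}\right) - - \frac{5}{4}\right) \left(-41\right)\right) = \left(56 - 63\right) \left(-10 + \left(0 + \frac{5}{4}\right) \left(-41\right)\right) = - 7 \left(-10 + \frac{5}{4} \left(-41\right)\right) = - 7 \left(-10 - \frac{205}{4}\right) = \left(-7\right) \left(- \frac{245}{4}\right) = \frac{1715}{4}$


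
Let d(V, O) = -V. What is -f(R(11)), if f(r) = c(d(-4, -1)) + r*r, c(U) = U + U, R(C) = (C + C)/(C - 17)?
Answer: -193/9 ≈ -21.444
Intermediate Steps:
R(C) = 2*C/(-17 + C) (R(C) = (2*C)/(-17 + C) = 2*C/(-17 + C))
c(U) = 2*U
f(r) = 8 + r² (f(r) = 2*(-1*(-4)) + r*r = 2*4 + r² = 8 + r²)
-f(R(11)) = -(8 + (2*11/(-17 + 11))²) = -(8 + (2*11/(-6))²) = -(8 + (2*11*(-⅙))²) = -(8 + (-11/3)²) = -(8 + 121/9) = -1*193/9 = -193/9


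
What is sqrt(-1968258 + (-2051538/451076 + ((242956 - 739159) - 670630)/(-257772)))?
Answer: I*sqrt(415788984674451261945602367)/14534345334 ≈ 1402.9*I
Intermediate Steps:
sqrt(-1968258 + (-2051538/451076 + ((242956 - 739159) - 670630)/(-257772))) = sqrt(-1968258 + (-2051538*1/451076 + (-496203 - 670630)*(-1/257772))) = sqrt(-1968258 + (-1025769/225538 - 1166833*(-1/257772))) = sqrt(-1968258 + (-1025769/225538 + 1166833/257772)) = sqrt(-1968258 - 624672757/29068690668) = sqrt(-57214683581489101/29068690668) = I*sqrt(415788984674451261945602367)/14534345334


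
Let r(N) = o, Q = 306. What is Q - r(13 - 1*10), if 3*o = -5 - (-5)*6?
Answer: 893/3 ≈ 297.67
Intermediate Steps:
o = 25/3 (o = (-5 - (-5)*6)/3 = (-5 - 5*(-6))/3 = (-5 + 30)/3 = (1/3)*25 = 25/3 ≈ 8.3333)
r(N) = 25/3
Q - r(13 - 1*10) = 306 - 1*25/3 = 306 - 25/3 = 893/3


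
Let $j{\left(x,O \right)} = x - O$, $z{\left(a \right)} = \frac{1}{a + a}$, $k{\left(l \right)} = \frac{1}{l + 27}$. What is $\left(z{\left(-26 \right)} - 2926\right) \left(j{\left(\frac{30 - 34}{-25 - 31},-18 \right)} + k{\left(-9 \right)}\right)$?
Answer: $- \frac{86879363}{1638} \approx -53040.0$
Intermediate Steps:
$k{\left(l \right)} = \frac{1}{27 + l}$
$z{\left(a \right)} = \frac{1}{2 a}$
$\left(z{\left(-26 \right)} - 2926\right) \left(j{\left(\frac{30 - 34}{-25 - 31},-18 \right)} + k{\left(-9 \right)}\right) = \left(\frac{1}{2 \left(-26\right)} - 2926\right) \left(\left(\frac{30 - 34}{-25 - 31} - -18\right) + \frac{1}{27 - 9}\right) = \left(\frac{1}{2} \left(- \frac{1}{26}\right) - 2926\right) \left(\left(- \frac{4}{-56} + 18\right) + \frac{1}{18}\right) = \left(- \frac{1}{52} - 2926\right) \left(\left(\left(-4\right) \left(- \frac{1}{56}\right) + 18\right) + \frac{1}{18}\right) = - \frac{152153 \left(\left(\frac{1}{14} + 18\right) + \frac{1}{18}\right)}{52} = - \frac{152153 \left(\frac{253}{14} + \frac{1}{18}\right)}{52} = \left(- \frac{152153}{52}\right) \frac{1142}{63} = - \frac{86879363}{1638}$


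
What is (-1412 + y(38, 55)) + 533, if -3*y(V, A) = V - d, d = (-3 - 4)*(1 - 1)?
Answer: -2675/3 ≈ -891.67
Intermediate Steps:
d = 0 (d = -7*0 = 0)
y(V, A) = -V/3 (y(V, A) = -(V - 1*0)/3 = -(V + 0)/3 = -V/3)
(-1412 + y(38, 55)) + 533 = (-1412 - ⅓*38) + 533 = (-1412 - 38/3) + 533 = -4274/3 + 533 = -2675/3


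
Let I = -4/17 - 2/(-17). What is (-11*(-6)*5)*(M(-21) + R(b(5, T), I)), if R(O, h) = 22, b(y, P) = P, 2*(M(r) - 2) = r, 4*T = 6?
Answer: 4455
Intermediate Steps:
T = 3/2 (T = (¼)*6 = 3/2 ≈ 1.5000)
M(r) = 2 + r/2
I = -2/17 (I = -4*1/17 - 2*(-1/17) = -4/17 + 2/17 = -2/17 ≈ -0.11765)
(-11*(-6)*5)*(M(-21) + R(b(5, T), I)) = (-11*(-6)*5)*((2 + (½)*(-21)) + 22) = (66*5)*((2 - 21/2) + 22) = 330*(-17/2 + 22) = 330*(27/2) = 4455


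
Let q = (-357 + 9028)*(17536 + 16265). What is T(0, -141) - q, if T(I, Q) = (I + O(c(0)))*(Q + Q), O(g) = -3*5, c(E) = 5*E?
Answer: -293084241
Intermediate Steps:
O(g) = -15
T(I, Q) = 2*Q*(-15 + I) (T(I, Q) = (I - 15)*(Q + Q) = (-15 + I)*(2*Q) = 2*Q*(-15 + I))
q = 293088471 (q = 8671*33801 = 293088471)
T(0, -141) - q = 2*(-141)*(-15 + 0) - 1*293088471 = 2*(-141)*(-15) - 293088471 = 4230 - 293088471 = -293084241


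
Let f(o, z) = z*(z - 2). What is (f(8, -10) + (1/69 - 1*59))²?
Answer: 17724100/4761 ≈ 3722.8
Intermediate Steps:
f(o, z) = z*(-2 + z)
(f(8, -10) + (1/69 - 1*59))² = (-10*(-2 - 10) + (1/69 - 1*59))² = (-10*(-12) + (1/69 - 59))² = (120 - 4070/69)² = (4210/69)² = 17724100/4761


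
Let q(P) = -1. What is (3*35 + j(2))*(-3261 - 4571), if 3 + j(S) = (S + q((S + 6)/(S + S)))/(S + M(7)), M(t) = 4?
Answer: -2400508/3 ≈ -8.0017e+5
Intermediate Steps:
j(S) = -3 + (-1 + S)/(4 + S) (j(S) = -3 + (S - 1)/(S + 4) = -3 + (-1 + S)/(4 + S))
(3*35 + j(2))*(-3261 - 4571) = (3*35 + (-13 - 2*2)/(4 + 2))*(-3261 - 4571) = (105 + (-13 - 4)/6)*(-7832) = (105 + (⅙)*(-17))*(-7832) = (105 - 17/6)*(-7832) = (613/6)*(-7832) = -2400508/3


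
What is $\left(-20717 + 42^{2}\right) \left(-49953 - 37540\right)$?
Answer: $1658254829$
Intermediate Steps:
$\left(-20717 + 42^{2}\right) \left(-49953 - 37540\right) = \left(-20717 + 1764\right) \left(-87493\right) = \left(-18953\right) \left(-87493\right) = 1658254829$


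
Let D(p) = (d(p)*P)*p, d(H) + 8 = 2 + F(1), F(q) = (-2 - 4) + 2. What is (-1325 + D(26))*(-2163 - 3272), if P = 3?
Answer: 11440675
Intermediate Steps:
F(q) = -4 (F(q) = -6 + 2 = -4)
d(H) = -10 (d(H) = -8 + (2 - 4) = -8 - 2 = -10)
D(p) = -30*p (D(p) = (-10*3)*p = -30*p)
(-1325 + D(26))*(-2163 - 3272) = (-1325 - 30*26)*(-2163 - 3272) = (-1325 - 780)*(-5435) = -2105*(-5435) = 11440675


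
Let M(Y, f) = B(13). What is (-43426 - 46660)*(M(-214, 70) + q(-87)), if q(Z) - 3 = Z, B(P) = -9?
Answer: 8377998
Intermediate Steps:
q(Z) = 3 + Z
M(Y, f) = -9
(-43426 - 46660)*(M(-214, 70) + q(-87)) = (-43426 - 46660)*(-9 + (3 - 87)) = -90086*(-9 - 84) = -90086*(-93) = 8377998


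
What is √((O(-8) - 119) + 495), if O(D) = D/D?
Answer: √377 ≈ 19.416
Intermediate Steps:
O(D) = 1
√((O(-8) - 119) + 495) = √((1 - 119) + 495) = √(-118 + 495) = √377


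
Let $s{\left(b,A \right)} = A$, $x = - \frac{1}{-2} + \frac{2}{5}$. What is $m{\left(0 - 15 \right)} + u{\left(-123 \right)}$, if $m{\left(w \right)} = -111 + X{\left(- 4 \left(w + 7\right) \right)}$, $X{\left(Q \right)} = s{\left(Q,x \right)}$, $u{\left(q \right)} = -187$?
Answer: $- \frac{2971}{10} \approx -297.1$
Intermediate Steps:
$x = \frac{9}{10}$ ($x = \left(-1\right) \left(- \frac{1}{2}\right) + 2 \cdot \frac{1}{5} = \frac{1}{2} + \frac{2}{5} = \frac{9}{10} \approx 0.9$)
$X{\left(Q \right)} = \frac{9}{10}$
$m{\left(w \right)} = - \frac{1101}{10}$ ($m{\left(w \right)} = -111 + \frac{9}{10} = - \frac{1101}{10}$)
$m{\left(0 - 15 \right)} + u{\left(-123 \right)} = - \frac{1101}{10} - 187 = - \frac{2971}{10}$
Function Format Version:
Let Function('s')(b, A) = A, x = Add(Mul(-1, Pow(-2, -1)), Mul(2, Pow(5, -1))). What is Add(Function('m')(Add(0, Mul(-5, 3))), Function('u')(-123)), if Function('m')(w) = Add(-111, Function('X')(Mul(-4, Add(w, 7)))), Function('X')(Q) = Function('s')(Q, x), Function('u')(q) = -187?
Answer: Rational(-2971, 10) ≈ -297.10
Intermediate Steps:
x = Rational(9, 10) (x = Add(Mul(-1, Rational(-1, 2)), Mul(2, Rational(1, 5))) = Add(Rational(1, 2), Rational(2, 5)) = Rational(9, 10) ≈ 0.90000)
Function('X')(Q) = Rational(9, 10)
Function('m')(w) = Rational(-1101, 10) (Function('m')(w) = Add(-111, Rational(9, 10)) = Rational(-1101, 10))
Add(Function('m')(Add(0, Mul(-5, 3))), Function('u')(-123)) = Add(Rational(-1101, 10), -187) = Rational(-2971, 10)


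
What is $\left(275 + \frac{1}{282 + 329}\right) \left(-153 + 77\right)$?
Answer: $- \frac{12769976}{611} \approx -20900.0$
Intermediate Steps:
$\left(275 + \frac{1}{282 + 329}\right) \left(-153 + 77\right) = \left(275 + \frac{1}{611}\right) \left(-76\right) = \frac{168026}{611} \left(-76\right) = - \frac{12769976}{611}$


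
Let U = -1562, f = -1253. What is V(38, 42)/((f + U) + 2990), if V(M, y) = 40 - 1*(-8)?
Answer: 48/175 ≈ 0.27429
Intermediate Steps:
V(M, y) = 48 (V(M, y) = 40 + 8 = 48)
V(38, 42)/((f + U) + 2990) = 48/((-1253 - 1562) + 2990) = 48/(-2815 + 2990) = 48/175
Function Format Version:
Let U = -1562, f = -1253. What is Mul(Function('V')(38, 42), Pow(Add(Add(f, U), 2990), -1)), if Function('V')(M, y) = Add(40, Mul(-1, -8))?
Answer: Rational(48, 175) ≈ 0.27429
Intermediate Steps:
Function('V')(M, y) = 48 (Function('V')(M, y) = Add(40, 8) = 48)
Mul(Function('V')(38, 42), Pow(Add(Add(f, U), 2990), -1)) = Mul(48, Pow(Add(Add(-1253, -1562), 2990), -1)) = Mul(48, Pow(Add(-2815, 2990), -1)) = Mul(48, Pow(175, -1)) = Mul(48, Rational(1, 175)) = Rational(48, 175)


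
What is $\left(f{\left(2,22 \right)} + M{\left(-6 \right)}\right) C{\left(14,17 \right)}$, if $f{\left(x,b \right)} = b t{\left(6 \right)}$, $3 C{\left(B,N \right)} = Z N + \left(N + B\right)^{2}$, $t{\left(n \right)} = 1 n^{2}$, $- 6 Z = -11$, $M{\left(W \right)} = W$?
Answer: $\frac{779843}{3} \approx 2.5995 \cdot 10^{5}$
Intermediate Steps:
$Z = \frac{11}{6}$ ($Z = \left(- \frac{1}{6}\right) \left(-11\right) = \frac{11}{6} \approx 1.8333$)
$t{\left(n \right)} = n^{2}$
$C{\left(B,N \right)} = \frac{\left(B + N\right)^{2}}{3} + \frac{11 N}{18}$ ($C{\left(B,N \right)} = \frac{\frac{11 N}{6} + \left(N + B\right)^{2}}{3} = \frac{\frac{11 N}{6} + \left(B + N\right)^{2}}{3} = \frac{\left(B + N\right)^{2} + \frac{11 N}{6}}{3} = \frac{\left(B + N\right)^{2}}{3} + \frac{11 N}{18}$)
$f{\left(x,b \right)} = 36 b$ ($f{\left(x,b \right)} = b 6^{2} = b 36 = 36 b$)
$\left(f{\left(2,22 \right)} + M{\left(-6 \right)}\right) C{\left(14,17 \right)} = \left(36 \cdot 22 - 6\right) \left(\frac{\left(14 + 17\right)^{2}}{3} + \frac{11}{18} \cdot 17\right) = \left(792 - 6\right) \left(\frac{31^{2}}{3} + \frac{187}{18}\right) = 786 \left(\frac{1}{3} \cdot 961 + \frac{187}{18}\right) = 786 \left(\frac{961}{3} + \frac{187}{18}\right) = 786 \cdot \frac{5953}{18} = \frac{779843}{3}$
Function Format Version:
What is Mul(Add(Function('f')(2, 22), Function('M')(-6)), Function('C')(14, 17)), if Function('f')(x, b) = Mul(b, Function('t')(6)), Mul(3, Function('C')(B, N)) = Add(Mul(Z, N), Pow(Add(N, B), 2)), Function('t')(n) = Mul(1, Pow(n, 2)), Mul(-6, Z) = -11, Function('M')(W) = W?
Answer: Rational(779843, 3) ≈ 2.5995e+5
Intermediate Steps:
Z = Rational(11, 6) (Z = Mul(Rational(-1, 6), -11) = Rational(11, 6) ≈ 1.8333)
Function('t')(n) = Pow(n, 2)
Function('C')(B, N) = Add(Mul(Rational(1, 3), Pow(Add(B, N), 2)), Mul(Rational(11, 18), N)) (Function('C')(B, N) = Mul(Rational(1, 3), Add(Mul(Rational(11, 6), N), Pow(Add(N, B), 2))) = Mul(Rational(1, 3), Add(Mul(Rational(11, 6), N), Pow(Add(B, N), 2))) = Mul(Rational(1, 3), Add(Pow(Add(B, N), 2), Mul(Rational(11, 6), N))) = Add(Mul(Rational(1, 3), Pow(Add(B, N), 2)), Mul(Rational(11, 18), N)))
Function('f')(x, b) = Mul(36, b) (Function('f')(x, b) = Mul(b, Pow(6, 2)) = Mul(b, 36) = Mul(36, b))
Mul(Add(Function('f')(2, 22), Function('M')(-6)), Function('C')(14, 17)) = Mul(Add(Mul(36, 22), -6), Add(Mul(Rational(1, 3), Pow(Add(14, 17), 2)), Mul(Rational(11, 18), 17))) = Mul(Add(792, -6), Add(Mul(Rational(1, 3), Pow(31, 2)), Rational(187, 18))) = Mul(786, Add(Mul(Rational(1, 3), 961), Rational(187, 18))) = Mul(786, Add(Rational(961, 3), Rational(187, 18))) = Mul(786, Rational(5953, 18)) = Rational(779843, 3)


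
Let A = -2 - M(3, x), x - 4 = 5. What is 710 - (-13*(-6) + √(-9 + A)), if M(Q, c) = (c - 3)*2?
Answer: 632 - I*√23 ≈ 632.0 - 4.7958*I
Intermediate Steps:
x = 9 (x = 4 + 5 = 9)
M(Q, c) = -6 + 2*c (M(Q, c) = (-3 + c)*2 = -6 + 2*c)
A = -14 (A = -2 - (-6 + 2*9) = -2 - (-6 + 18) = -2 - 1*12 = -2 - 12 = -14)
710 - (-13*(-6) + √(-9 + A)) = 710 - (-13*(-6) + √(-9 - 14)) = 710 - (78 + √(-23)) = 710 - (78 + I*√23) = 710 + (-78 - I*√23) = 632 - I*√23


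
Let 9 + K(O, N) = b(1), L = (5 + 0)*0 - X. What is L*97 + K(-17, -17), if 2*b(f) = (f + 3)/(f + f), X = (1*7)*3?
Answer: -2045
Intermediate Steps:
X = 21 (X = 7*3 = 21)
b(f) = (3 + f)/(4*f) (b(f) = ((f + 3)/(f + f))/2 = ((3 + f)/((2*f)))/2 = ((3 + f)*(1/(2*f)))/2 = ((3 + f)/(2*f))/2 = (3 + f)/(4*f))
L = -21 (L = (5 + 0)*0 - 1*21 = 5*0 - 21 = 0 - 21 = -21)
K(O, N) = -8 (K(O, N) = -9 + (¼)*(3 + 1)/1 = -9 + (¼)*1*4 = -9 + 1 = -8)
L*97 + K(-17, -17) = -21*97 - 8 = -2037 - 8 = -2045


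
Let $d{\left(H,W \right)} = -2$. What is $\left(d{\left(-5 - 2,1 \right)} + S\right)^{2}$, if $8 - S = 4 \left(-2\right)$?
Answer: $196$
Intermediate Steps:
$S = 16$ ($S = 8 - 4 \left(-2\right) = 8 - -8 = 8 + 8 = 16$)
$\left(d{\left(-5 - 2,1 \right)} + S\right)^{2} = \left(-2 + 16\right)^{2} = 14^{2} = 196$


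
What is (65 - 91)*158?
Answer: -4108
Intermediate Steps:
(65 - 91)*158 = -26*158 = -4108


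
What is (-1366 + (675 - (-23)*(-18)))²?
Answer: 1221025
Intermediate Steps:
(-1366 + (675 - (-23)*(-18)))² = (-1366 + (675 - 1*414))² = (-1366 + (675 - 414))² = (-1366 + 261)² = (-1105)² = 1221025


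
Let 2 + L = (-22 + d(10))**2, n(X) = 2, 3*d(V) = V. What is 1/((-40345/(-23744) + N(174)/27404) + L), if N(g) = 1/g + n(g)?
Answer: 42456907584/14781104206559 ≈ 0.0028724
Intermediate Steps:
d(V) = V/3
N(g) = 2 + 1/g (N(g) = 1/g + 2 = 2 + 1/g)
L = 3118/9 (L = -2 + (-22 + (1/3)*10)**2 = -2 + (-22 + 10/3)**2 = -2 + (-56/3)**2 = -2 + 3136/9 = 3118/9 ≈ 346.44)
1/((-40345/(-23744) + N(174)/27404) + L) = 1/((-40345/(-23744) + (2 + 1/174)/27404) + 3118/9) = 1/((-40345*(-1/23744) + (2 + 1/174)*(1/27404)) + 3118/9) = 1/((40345/23744 + (349/174)*(1/27404)) + 3118/9) = 1/((40345/23744 + 349/4768296) + 3118/9) = 1/(24048148597/14152302528 + 3118/9) = 1/(14781104206559/42456907584) = 42456907584/14781104206559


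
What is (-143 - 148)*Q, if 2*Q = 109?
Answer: -31719/2 ≈ -15860.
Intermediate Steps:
Q = 109/2 (Q = (1/2)*109 = 109/2 ≈ 54.500)
(-143 - 148)*Q = (-143 - 148)*(109/2) = -291*109/2 = -31719/2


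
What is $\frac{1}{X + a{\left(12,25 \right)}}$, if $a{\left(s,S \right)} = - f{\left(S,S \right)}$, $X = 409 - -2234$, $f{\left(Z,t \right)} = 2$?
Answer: $\frac{1}{2641} \approx 0.00037864$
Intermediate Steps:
$X = 2643$ ($X = 409 + 2234 = 2643$)
$a{\left(s,S \right)} = -2$ ($a{\left(s,S \right)} = \left(-1\right) 2 = -2$)
$\frac{1}{X + a{\left(12,25 \right)}} = \frac{1}{2643 - 2} = \frac{1}{2641}$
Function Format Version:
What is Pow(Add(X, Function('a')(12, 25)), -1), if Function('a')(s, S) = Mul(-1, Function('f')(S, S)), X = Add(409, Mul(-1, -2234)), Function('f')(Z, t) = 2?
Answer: Rational(1, 2641) ≈ 0.00037864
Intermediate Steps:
X = 2643 (X = Add(409, 2234) = 2643)
Function('a')(s, S) = -2 (Function('a')(s, S) = Mul(-1, 2) = -2)
Pow(Add(X, Function('a')(12, 25)), -1) = Pow(Add(2643, -2), -1) = Pow(2641, -1) = Rational(1, 2641)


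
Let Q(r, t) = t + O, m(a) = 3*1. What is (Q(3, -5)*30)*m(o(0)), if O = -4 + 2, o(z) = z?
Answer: -630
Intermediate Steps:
O = -2
m(a) = 3
Q(r, t) = -2 + t (Q(r, t) = t - 2 = -2 + t)
(Q(3, -5)*30)*m(o(0)) = ((-2 - 5)*30)*3 = -7*30*3 = -210*3 = -630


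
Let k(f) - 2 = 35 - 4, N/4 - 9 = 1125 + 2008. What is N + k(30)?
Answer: 12601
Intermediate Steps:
N = 12568 (N = 36 + 4*(1125 + 2008) = 36 + 4*3133 = 36 + 12532 = 12568)
k(f) = 33 (k(f) = 2 + (35 - 4) = 2 + 31 = 33)
N + k(30) = 12568 + 33 = 12601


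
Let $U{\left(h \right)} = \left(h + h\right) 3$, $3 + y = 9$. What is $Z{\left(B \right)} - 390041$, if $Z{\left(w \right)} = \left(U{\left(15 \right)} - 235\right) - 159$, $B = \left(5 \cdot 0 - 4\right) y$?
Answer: $-390345$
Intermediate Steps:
$y = 6$ ($y = -3 + 9 = 6$)
$U{\left(h \right)} = 6 h$ ($U{\left(h \right)} = 2 h 3 = 6 h$)
$B = -24$ ($B = \left(5 \cdot 0 - 4\right) 6 = \left(0 - 4\right) 6 = \left(-4\right) 6 = -24$)
$Z{\left(w \right)} = -304$ ($Z{\left(w \right)} = \left(6 \cdot 15 - 235\right) - 159 = \left(90 - 235\right) - 159 = -145 - 159 = -304$)
$Z{\left(B \right)} - 390041 = -304 - 390041 = -390345$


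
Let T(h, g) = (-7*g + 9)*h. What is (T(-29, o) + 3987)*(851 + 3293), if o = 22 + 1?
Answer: 34788880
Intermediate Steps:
o = 23
T(h, g) = h*(9 - 7*g) (T(h, g) = (9 - 7*g)*h = h*(9 - 7*g))
(T(-29, o) + 3987)*(851 + 3293) = (-29*(9 - 7*23) + 3987)*(851 + 3293) = (-29*(9 - 161) + 3987)*4144 = (-29*(-152) + 3987)*4144 = (4408 + 3987)*4144 = 8395*4144 = 34788880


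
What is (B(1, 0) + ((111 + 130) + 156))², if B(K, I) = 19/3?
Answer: 1464100/9 ≈ 1.6268e+5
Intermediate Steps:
B(K, I) = 19/3 (B(K, I) = 19*(⅓) = 19/3)
(B(1, 0) + ((111 + 130) + 156))² = (19/3 + ((111 + 130) + 156))² = (19/3 + (241 + 156))² = (19/3 + 397)² = (1210/3)² = 1464100/9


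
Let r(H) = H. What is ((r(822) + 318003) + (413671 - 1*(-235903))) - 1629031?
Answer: -660632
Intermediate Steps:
((r(822) + 318003) + (413671 - 1*(-235903))) - 1629031 = ((822 + 318003) + (413671 - 1*(-235903))) - 1629031 = (318825 + (413671 + 235903)) - 1629031 = (318825 + 649574) - 1629031 = 968399 - 1629031 = -660632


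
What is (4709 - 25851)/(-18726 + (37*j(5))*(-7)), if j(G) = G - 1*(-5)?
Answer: 10571/10658 ≈ 0.99184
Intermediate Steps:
j(G) = 5 + G (j(G) = G + 5 = 5 + G)
(4709 - 25851)/(-18726 + (37*j(5))*(-7)) = (4709 - 25851)/(-18726 + (37*(5 + 5))*(-7)) = -21142/(-18726 + (37*10)*(-7)) = -21142/(-18726 + 370*(-7)) = -21142/(-18726 - 2590) = -21142/(-21316) = -21142*(-1/21316) = 10571/10658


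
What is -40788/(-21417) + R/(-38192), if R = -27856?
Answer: 33721/12803 ≈ 2.6338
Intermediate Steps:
-40788/(-21417) + R/(-38192) = -40788/(-21417) - 27856/(-38192) = -40788*(-1/21417) - 27856*(-1/38192) = 1236/649 + 1741/2387 = 33721/12803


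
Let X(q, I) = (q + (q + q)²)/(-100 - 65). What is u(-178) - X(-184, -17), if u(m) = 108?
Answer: 10204/11 ≈ 927.64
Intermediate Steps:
X(q, I) = -4*q²/165 - q/165 (X(q, I) = (q + (2*q)²)/(-165) = (q + 4*q²)*(-1/165) = -4*q²/165 - q/165)
u(-178) - X(-184, -17) = 108 - (-1)*(-184)*(1 + 4*(-184))/165 = 108 - (-1)*(-184)*(1 - 736)/165 = 108 - (-1)*(-184)*(-735)/165 = 108 - 1*(-9016/11) = 108 + 9016/11 = 10204/11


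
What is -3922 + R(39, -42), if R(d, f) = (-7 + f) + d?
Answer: -3932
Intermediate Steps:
R(d, f) = -7 + d + f
-3922 + R(39, -42) = -3922 + (-7 + 39 - 42) = -3922 - 10 = -3932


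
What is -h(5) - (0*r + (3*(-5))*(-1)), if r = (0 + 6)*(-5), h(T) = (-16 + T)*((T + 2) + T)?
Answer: 117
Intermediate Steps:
h(T) = (-16 + T)*(2 + 2*T) (h(T) = (-16 + T)*((2 + T) + T) = (-16 + T)*(2 + 2*T))
r = -30 (r = 6*(-5) = -30)
-h(5) - (0*r + (3*(-5))*(-1)) = -(-32 - 30*5 + 2*5**2) - (0*(-30) + (3*(-5))*(-1)) = -(-32 - 150 + 2*25) - (0 - 15*(-1)) = -(-32 - 150 + 50) - (0 + 15) = -1*(-132) - 1*15 = 132 - 15 = 117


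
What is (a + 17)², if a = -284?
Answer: 71289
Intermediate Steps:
(a + 17)² = (-284 + 17)² = (-267)² = 71289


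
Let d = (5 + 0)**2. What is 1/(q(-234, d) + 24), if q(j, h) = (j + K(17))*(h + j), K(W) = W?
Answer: 1/45377 ≈ 2.2038e-5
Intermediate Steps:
d = 25 (d = 5**2 = 25)
q(j, h) = (17 + j)*(h + j) (q(j, h) = (j + 17)*(h + j) = (17 + j)*(h + j))
1/(q(-234, d) + 24) = 1/(((-234)**2 + 17*25 + 17*(-234) + 25*(-234)) + 24) = 1/((54756 + 425 - 3978 - 5850) + 24) = 1/(45353 + 24) = 1/45377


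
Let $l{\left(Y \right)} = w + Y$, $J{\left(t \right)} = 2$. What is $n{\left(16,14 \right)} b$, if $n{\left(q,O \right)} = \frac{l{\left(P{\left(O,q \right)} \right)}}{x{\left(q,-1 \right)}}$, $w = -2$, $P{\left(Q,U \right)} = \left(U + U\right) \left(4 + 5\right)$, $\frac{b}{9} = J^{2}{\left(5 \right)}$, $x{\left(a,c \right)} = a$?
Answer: $\frac{1287}{2} \approx 643.5$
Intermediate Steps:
$b = 36$ ($b = 9 \cdot 2^{2} = 9 \cdot 4 = 36$)
$P{\left(Q,U \right)} = 18 U$ ($P{\left(Q,U \right)} = 2 U 9 = 18 U$)
$l{\left(Y \right)} = -2 + Y$
$n{\left(q,O \right)} = \frac{-2 + 18 q}{q}$
$n{\left(16,14 \right)} b = \left(18 - \frac{2}{16}\right) 36 = \left(18 - \frac{1}{8}\right) 36 = \frac{143}{8} \cdot 36 = \frac{1287}{2}$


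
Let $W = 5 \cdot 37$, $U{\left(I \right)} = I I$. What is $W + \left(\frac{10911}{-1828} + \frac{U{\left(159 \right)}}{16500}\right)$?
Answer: $\frac{226923007}{1256750} \approx 180.56$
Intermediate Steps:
$U{\left(I \right)} = I^{2}$
$W = 185$
$W + \left(\frac{10911}{-1828} + \frac{U{\left(159 \right)}}{16500}\right) = 185 + \left(\frac{10911}{-1828} + \frac{159^{2}}{16500}\right) = 185 + \left(10911 \left(- \frac{1}{1828}\right) + 25281 \cdot \frac{1}{16500}\right) = 185 + \left(- \frac{10911}{1828} + \frac{8427}{5500}\right) = 185 - \frac{5575743}{1256750} = \frac{226923007}{1256750}$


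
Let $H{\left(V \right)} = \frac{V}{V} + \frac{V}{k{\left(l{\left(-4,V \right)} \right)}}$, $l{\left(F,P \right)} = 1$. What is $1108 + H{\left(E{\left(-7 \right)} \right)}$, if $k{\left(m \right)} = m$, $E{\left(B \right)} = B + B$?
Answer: $1095$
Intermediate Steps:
$E{\left(B \right)} = 2 B$
$H{\left(V \right)} = 1 + V$ ($H{\left(V \right)} = \frac{V}{V} + \frac{V}{1} = 1 + V 1 = 1 + V$)
$1108 + H{\left(E{\left(-7 \right)} \right)} = 1108 + \left(1 + 2 \left(-7\right)\right) = 1108 + \left(1 - 14\right) = 1108 - 13 = 1095$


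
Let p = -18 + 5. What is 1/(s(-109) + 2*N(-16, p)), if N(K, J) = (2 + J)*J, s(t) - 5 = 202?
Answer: 1/493 ≈ 0.0020284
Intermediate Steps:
s(t) = 207 (s(t) = 5 + 202 = 207)
p = -13
N(K, J) = J*(2 + J)
1/(s(-109) + 2*N(-16, p)) = 1/(207 + 2*(-13*(2 - 13))) = 1/(207 + 2*(-13*(-11))) = 1/(207 + 2*143) = 1/(207 + 286) = 1/493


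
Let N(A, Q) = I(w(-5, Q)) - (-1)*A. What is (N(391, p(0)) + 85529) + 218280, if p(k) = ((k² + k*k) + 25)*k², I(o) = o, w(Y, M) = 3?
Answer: 304203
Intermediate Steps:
p(k) = k²*(25 + 2*k²) (p(k) = ((k² + k²) + 25)*k² = (2*k² + 25)*k² = (25 + 2*k²)*k² = k²*(25 + 2*k²))
N(A, Q) = 3 + A (N(A, Q) = 3 - (-1)*A = 3 + A)
(N(391, p(0)) + 85529) + 218280 = ((3 + 391) + 85529) + 218280 = (394 + 85529) + 218280 = 85923 + 218280 = 304203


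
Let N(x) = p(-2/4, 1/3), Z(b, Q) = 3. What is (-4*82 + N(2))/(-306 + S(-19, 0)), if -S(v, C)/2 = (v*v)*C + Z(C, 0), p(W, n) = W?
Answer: 219/208 ≈ 1.0529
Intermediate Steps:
S(v, C) = -6 - 2*C*v² (S(v, C) = -2*((v*v)*C + 3) = -2*(v²*C + 3) = -2*(C*v² + 3) = -2*(3 + C*v²) = -6 - 2*C*v²)
N(x) = -½ (N(x) = -2/4 = -2*¼ = -½)
(-4*82 + N(2))/(-306 + S(-19, 0)) = (-4*82 - ½)/(-306 + (-6 - 2*0*(-19)²)) = (-328 - ½)/(-306 + (-6 - 2*0*361)) = -657/(2*(-306 + (-6 + 0))) = -657/(2*(-306 - 6)) = -657/2/(-312) = -657/2*(-1/312) = 219/208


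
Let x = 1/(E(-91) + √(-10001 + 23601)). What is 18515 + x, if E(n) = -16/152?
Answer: 45450584989/2454798 + 1805*√34/1227399 ≈ 18515.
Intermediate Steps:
E(n) = -2/19 (E(n) = -16*1/152 = -2/19)
x = 1/(-2/19 + 20*√34) (x = 1/(-2/19 + √(-10001 + 23601)) = 1/(-2/19 + √13600) = 1/(-2/19 + 20*√34) ≈ 0.0085827)
18515 + x = 18515 + (19/2454798 + 1805*√34/1227399) = 45450584989/2454798 + 1805*√34/1227399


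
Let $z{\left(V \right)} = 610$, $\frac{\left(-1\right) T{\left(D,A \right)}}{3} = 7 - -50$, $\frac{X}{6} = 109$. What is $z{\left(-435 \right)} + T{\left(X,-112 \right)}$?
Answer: $439$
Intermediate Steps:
$X = 654$ ($X = 6 \cdot 109 = 654$)
$T{\left(D,A \right)} = -171$ ($T{\left(D,A \right)} = - 3 \left(7 - -50\right) = - 3 \left(7 + 50\right) = \left(-3\right) 57 = -171$)
$z{\left(-435 \right)} + T{\left(X,-112 \right)} = 610 - 171 = 439$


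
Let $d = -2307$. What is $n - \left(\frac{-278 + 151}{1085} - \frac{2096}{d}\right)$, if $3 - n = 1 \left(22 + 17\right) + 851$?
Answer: $- \frac{2222226436}{2503095} \approx -887.79$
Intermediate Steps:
$n = -887$ ($n = 3 - \left(1 \left(22 + 17\right) + 851\right) = 3 - \left(1 \cdot 39 + 851\right) = 3 - \left(39 + 851\right) = 3 - 890 = -887$)
$n - \left(\frac{-278 + 151}{1085} - \frac{2096}{d}\right) = -887 - \left(\frac{-278 + 151}{1085} - \frac{2096}{-2307}\right) = -887 - \left(\left(-127\right) \frac{1}{1085} - - \frac{2096}{2307}\right) = -887 - \left(- \frac{127}{1085} + \frac{2096}{2307}\right) = -887 - \frac{1981171}{2503095} = - \frac{2222226436}{2503095}$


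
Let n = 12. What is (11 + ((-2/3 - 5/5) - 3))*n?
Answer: 76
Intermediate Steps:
(11 + ((-2/3 - 5/5) - 3))*n = (11 + ((-2/3 - 5/5) - 3))*12 = (11 + ((-2*⅓ - 5*⅕) - 3))*12 = (11 + ((-⅔ - 1) - 3))*12 = (11 + (-5/3 - 3))*12 = (11 - 14/3)*12 = (19/3)*12 = 76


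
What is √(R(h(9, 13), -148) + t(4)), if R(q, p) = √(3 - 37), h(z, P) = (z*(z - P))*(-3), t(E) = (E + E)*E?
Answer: √(32 + I*√34) ≈ 5.6801 + 0.51328*I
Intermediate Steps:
t(E) = 2*E² (t(E) = (2*E)*E = 2*E²)
h(z, P) = -3*z*(z - P)
R(q, p) = I*√34 (R(q, p) = √(-34) = I*√34)
√(R(h(9, 13), -148) + t(4)) = √(I*√34 + 2*4²) = √(I*√34 + 2*16) = √(I*√34 + 32) = √(32 + I*√34)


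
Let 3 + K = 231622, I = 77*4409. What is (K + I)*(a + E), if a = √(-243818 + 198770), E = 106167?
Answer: 60633247704 + 1142224*I*√11262 ≈ 6.0633e+10 + 1.2122e+8*I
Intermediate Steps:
I = 339493
K = 231619 (K = -3 + 231622 = 231619)
a = 2*I*√11262 (a = √(-45048) = 2*I*√11262 ≈ 212.25*I)
(K + I)*(a + E) = (231619 + 339493)*(2*I*√11262 + 106167) = 571112*(106167 + 2*I*√11262) = 60633247704 + 1142224*I*√11262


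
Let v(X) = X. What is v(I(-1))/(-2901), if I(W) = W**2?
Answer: -1/2901 ≈ -0.00034471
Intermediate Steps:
v(I(-1))/(-2901) = (-1)**2/(-2901) = 1*(-1/2901) = -1/2901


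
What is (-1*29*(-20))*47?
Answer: 27260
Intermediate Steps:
(-1*29*(-20))*47 = -29*(-20)*47 = 580*47 = 27260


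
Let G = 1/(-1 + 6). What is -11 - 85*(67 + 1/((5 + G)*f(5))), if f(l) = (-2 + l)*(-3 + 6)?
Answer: -1335629/234 ≈ -5707.8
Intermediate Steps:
f(l) = -6 + 3*l (f(l) = (-2 + l)*3 = -6 + 3*l)
G = ⅕ (G = 1/5 = ⅕ ≈ 0.20000)
-11 - 85*(67 + 1/((5 + G)*f(5))) = -11 - 85*(67 + 1/((5 + ⅕)*(-6 + 3*5))) = -11 - 85*(67 + 1/(26*(-6 + 15)/5)) = -11 - 85*(67 + 1/((26/5)*9)) = -11 - 85*(67 + 1/(234/5)) = -11 - 85*(67 + 5/234) = -11 - 85*15683/234 = -11 - 1333055/234 = -1335629/234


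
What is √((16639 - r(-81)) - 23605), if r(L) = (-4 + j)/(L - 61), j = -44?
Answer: I*√35117310/71 ≈ 83.465*I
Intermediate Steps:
r(L) = -48/(-61 + L) (r(L) = (-4 - 44)/(L - 61) = -48/(-61 + L))
√((16639 - r(-81)) - 23605) = √((16639 - (-48)/(-61 - 81)) - 23605) = √((16639 - (-48)/(-142)) - 23605) = √((16639 - (-48)*(-1)/142) - 23605) = √((16639 - 1*24/71) - 23605) = √((16639 - 24/71) - 23605) = √(1181345/71 - 23605) = √(-494610/71) = I*√35117310/71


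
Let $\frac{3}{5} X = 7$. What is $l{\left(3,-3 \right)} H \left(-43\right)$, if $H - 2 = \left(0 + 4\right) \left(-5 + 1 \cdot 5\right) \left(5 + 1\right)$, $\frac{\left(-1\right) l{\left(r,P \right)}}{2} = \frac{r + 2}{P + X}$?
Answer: $\frac{1290}{13} \approx 99.231$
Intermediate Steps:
$X = \frac{35}{3}$ ($X = \frac{5}{3} \cdot 7 = \frac{35}{3} \approx 11.667$)
$l{\left(r,P \right)} = - \frac{2 \left(2 + r\right)}{\frac{35}{3} + P}$ ($l{\left(r,P \right)} = - 2 \frac{r + 2}{P + \frac{35}{3}} = - 2 \frac{2 + r}{\frac{35}{3} + P} = - \frac{2 \left(2 + r\right)}{\frac{35}{3} + P}$)
$H = 2$ ($H = 2 + \left(0 + 4\right) \left(-5 + 1 \cdot 5\right) \left(5 + 1\right) = 2 + 4 \left(-5 + 5\right) 6 = 2 + 4 \cdot 0 \cdot 6 = 2 + 4 \cdot 0 = 2 + 0 = 2$)
$l{\left(3,-3 \right)} H \left(-43\right) = \frac{6 \left(-2 - 3\right)}{35 + 3 \left(-3\right)} 2 \left(-43\right) = \frac{6 \left(-2 - 3\right)}{35 - 9} \cdot 2 \left(-43\right) = 6 \cdot \frac{1}{26} \left(-5\right) 2 \left(-43\right) = \left(- \frac{15}{13}\right) 2 \left(-43\right) = \left(- \frac{30}{13}\right) \left(-43\right) = \frac{1290}{13}$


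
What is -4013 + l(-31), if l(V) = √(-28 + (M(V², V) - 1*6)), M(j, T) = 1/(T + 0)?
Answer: -4013 + I*√32705/31 ≈ -4013.0 + 5.8337*I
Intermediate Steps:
M(j, T) = 1/T
l(V) = √(-34 + 1/V) (l(V) = √(-28 + (1/V - 1*6)) = √(-28 + (1/V - 6)) = √(-28 + (-6 + 1/V)) = √(-34 + 1/V))
-4013 + l(-31) = -4013 + √(-34 + 1/(-31)) = -4013 + √(-34 - 1/31) = -4013 + √(-1055/31) = -4013 + I*√32705/31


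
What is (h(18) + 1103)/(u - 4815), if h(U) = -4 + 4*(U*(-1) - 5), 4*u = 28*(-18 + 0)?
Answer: -1007/4941 ≈ -0.20380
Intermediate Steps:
u = -126 (u = (28*(-18 + 0))/4 = (28*(-18))/4 = (¼)*(-504) = -126)
h(U) = -24 - 4*U (h(U) = -4 + 4*(-U - 5) = -4 + 4*(-5 - U) = -4 + (-20 - 4*U) = -24 - 4*U)
(h(18) + 1103)/(u - 4815) = ((-24 - 4*18) + 1103)/(-126 - 4815) = ((-24 - 72) + 1103)/(-4941) = (-96 + 1103)*(-1/4941) = 1007*(-1/4941) = -1007/4941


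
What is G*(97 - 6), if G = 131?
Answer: 11921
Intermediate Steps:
G*(97 - 6) = 131*(97 - 6) = 131*91 = 11921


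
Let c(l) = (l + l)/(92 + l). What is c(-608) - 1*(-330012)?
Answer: 42571852/129 ≈ 3.3001e+5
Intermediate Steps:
c(l) = 2*l/(92 + l) (c(l) = (2*l)/(92 + l) = 2*l/(92 + l))
c(-608) - 1*(-330012) = 2*(-608)/(92 - 608) - 1*(-330012) = 2*(-608)/(-516) + 330012 = 2*(-608)*(-1/516) + 330012 = 304/129 + 330012 = 42571852/129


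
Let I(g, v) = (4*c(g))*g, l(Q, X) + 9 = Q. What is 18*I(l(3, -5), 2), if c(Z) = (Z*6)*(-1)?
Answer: -15552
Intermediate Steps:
c(Z) = -6*Z (c(Z) = (6*Z)*(-1) = -6*Z)
l(Q, X) = -9 + Q
I(g, v) = -24*g² (I(g, v) = (4*(-6*g))*g = (-24*g)*g = -24*g²)
18*I(l(3, -5), 2) = 18*(-24*(-9 + 3)²) = 18*(-24*(-6)²) = 18*(-24*36) = 18*(-864) = -15552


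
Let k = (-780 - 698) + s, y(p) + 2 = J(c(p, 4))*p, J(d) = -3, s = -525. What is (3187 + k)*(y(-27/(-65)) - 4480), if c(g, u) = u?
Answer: -345030624/65 ≈ -5.3082e+6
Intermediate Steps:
y(p) = -2 - 3*p
k = -2003 (k = (-780 - 698) - 525 = -1478 - 525 = -2003)
(3187 + k)*(y(-27/(-65)) - 4480) = (3187 - 2003)*((-2 - (-81)/(-65)) - 4480) = 1184*((-2 - (-81)*(-1)/65) - 4480) = 1184*((-2 - 3*27/65) - 4480) = 1184*((-2 - 81/65) - 4480) = 1184*(-211/65 - 4480) = 1184*(-291411/65) = -345030624/65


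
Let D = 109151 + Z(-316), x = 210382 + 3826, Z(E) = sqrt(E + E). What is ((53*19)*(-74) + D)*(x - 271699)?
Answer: -1991085803 - 114982*I*sqrt(158) ≈ -1.9911e+9 - 1.4453e+6*I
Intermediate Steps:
Z(E) = sqrt(2)*sqrt(E) (Z(E) = sqrt(2*E) = sqrt(2)*sqrt(E))
x = 214208
D = 109151 + 2*I*sqrt(158) (D = 109151 + sqrt(2)*sqrt(-316) = 109151 + sqrt(2)*(2*I*sqrt(79)) = 109151 + 2*I*sqrt(158) ≈ 1.0915e+5 + 25.14*I)
((53*19)*(-74) + D)*(x - 271699) = ((53*19)*(-74) + (109151 + 2*I*sqrt(158)))*(214208 - 271699) = (1007*(-74) + (109151 + 2*I*sqrt(158)))*(-57491) = (-74518 + (109151 + 2*I*sqrt(158)))*(-57491) = (34633 + 2*I*sqrt(158))*(-57491) = -1991085803 - 114982*I*sqrt(158)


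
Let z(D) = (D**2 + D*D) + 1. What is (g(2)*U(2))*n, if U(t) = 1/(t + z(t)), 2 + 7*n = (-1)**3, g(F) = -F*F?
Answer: 12/77 ≈ 0.15584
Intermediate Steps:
z(D) = 1 + 2*D**2 (z(D) = (D**2 + D**2) + 1 = 2*D**2 + 1 = 1 + 2*D**2)
g(F) = -F**2
n = -3/7 (n = -2/7 + (1/7)*(-1)**3 = -2/7 + (1/7)*(-1) = -2/7 - 1/7 = -3/7 ≈ -0.42857)
U(t) = 1/(1 + t + 2*t**2) (U(t) = 1/(t + (1 + 2*t**2)) = 1/(1 + t + 2*t**2))
(g(2)*U(2))*n = ((-1*2**2)/(1 + 2 + 2*2**2))*(-3/7) = ((-1*4)/(1 + 2 + 2*4))*(-3/7) = -4/(1 + 2 + 8)*(-3/7) = -4/11*(-3/7) = 12/77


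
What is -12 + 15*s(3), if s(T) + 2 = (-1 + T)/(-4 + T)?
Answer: -72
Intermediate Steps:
s(T) = -2 + (-1 + T)/(-4 + T)
-12 + 15*s(3) = -12 + 15*((7 - 1*3)/(-4 + 3)) = -12 + 15*((7 - 3)/(-1)) = -12 + 15*(-1*4) = -12 + 15*(-4) = -12 - 60 = -72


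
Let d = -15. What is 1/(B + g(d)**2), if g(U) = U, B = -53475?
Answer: -1/53250 ≈ -1.8779e-5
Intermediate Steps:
1/(B + g(d)**2) = 1/(-53475 + (-15)**2) = 1/(-53475 + 225) = 1/(-53250) = -1/53250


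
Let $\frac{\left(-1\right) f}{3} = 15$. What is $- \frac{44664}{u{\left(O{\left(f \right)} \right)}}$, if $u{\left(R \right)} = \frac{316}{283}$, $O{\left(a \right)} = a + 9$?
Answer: $- \frac{3159978}{79} \approx -40000.0$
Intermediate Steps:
$f = -45$ ($f = \left(-3\right) 15 = -45$)
$O{\left(a \right)} = 9 + a$
$u{\left(R \right)} = \frac{316}{283}$ ($u{\left(R \right)} = 316 \cdot \frac{1}{283} = \frac{316}{283}$)
$- \frac{44664}{u{\left(O{\left(f \right)} \right)}} = - \frac{44664}{\frac{316}{283}} = \left(-44664\right) \frac{283}{316} = - \frac{3159978}{79}$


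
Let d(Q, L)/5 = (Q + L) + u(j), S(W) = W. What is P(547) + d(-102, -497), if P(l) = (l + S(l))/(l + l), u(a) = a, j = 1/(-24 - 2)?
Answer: -77849/26 ≈ -2994.2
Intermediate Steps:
j = -1/26 (j = 1/(-26) = -1/26 ≈ -0.038462)
d(Q, L) = -5/26 + 5*L + 5*Q (d(Q, L) = 5*((Q + L) - 1/26) = 5*((L + Q) - 1/26) = 5*(-1/26 + L + Q) = -5/26 + 5*L + 5*Q)
P(l) = 1 (P(l) = (l + l)/(l + l) = (2*l)/((2*l)) = (2*l)*(1/(2*l)) = 1)
P(547) + d(-102, -497) = 1 + (-5/26 + 5*(-497) + 5*(-102)) = 1 + (-5/26 - 2485 - 510) = 1 - 77875/26 = -77849/26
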